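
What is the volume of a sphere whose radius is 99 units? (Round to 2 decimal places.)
Volume = (4/3) * pi * r³
Volume = (4/3) * pi * 99³
Volume = (4/3) * pi * 970299
Volume = 4064378.95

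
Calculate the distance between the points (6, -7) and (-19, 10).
Using the distance formula: d = sqrt((x₂-x₁)² + (y₂-y₁)²)
dx = (-19) - 6 = -25
dy = 10 - (-7) = 17
d = sqrt((-25)² + 17²) = sqrt(625 + 289) = sqrt(914) = 30.23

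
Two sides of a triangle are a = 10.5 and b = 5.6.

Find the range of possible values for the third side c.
By the triangle inequality: |a - b| < c < a + b
|10.5 - 5.6| < c < 10.5 + 5.6
4.9 < c < 16.1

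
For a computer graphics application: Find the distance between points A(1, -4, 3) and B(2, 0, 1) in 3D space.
d = √[(1)² + (4)² + (-2)²] = √21 = 4.583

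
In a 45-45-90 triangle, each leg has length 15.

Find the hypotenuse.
Hypotenuse = 15√2 = 21.21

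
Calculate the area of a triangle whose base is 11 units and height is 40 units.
Area = (1/2) * base * height
Area = (1/2) * 11 * 40
Area = 220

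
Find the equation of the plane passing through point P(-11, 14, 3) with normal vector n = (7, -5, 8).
d = n·P = (7)(-11) + (-5)(14) + (8)(3) = -123
Plane: 7x - 5y + 8z = -123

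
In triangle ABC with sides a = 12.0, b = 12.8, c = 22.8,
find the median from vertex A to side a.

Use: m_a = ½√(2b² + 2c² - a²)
m_a = ½√(2·12.8² + 2·22.8² - 12.0²)
m_a = ½√(327.68 + 1039.68 - 144) = ½√1223.36 = 17.49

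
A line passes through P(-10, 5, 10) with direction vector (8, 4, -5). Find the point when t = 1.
P(1) = (-10 + 8(1), 5 + 4(1), 10 + (-5)(1)) = (-2, 9, 5)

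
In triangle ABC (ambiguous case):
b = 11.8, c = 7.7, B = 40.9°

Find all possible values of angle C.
sin(C)/c = sin(B)/b  →  sin(C) = c·sin(B)/b = 7.7·sin(40.9°)/11.8 = 0.427246
C₁ = arcsin(0.427246) = 25.29°,  C₂ = 180° - C₁ = 154.71°
Check C₂: A = 180° - 40.9° - 154.71° = -15.61° ≤ 0, rejected
C = 25.29° (one solution)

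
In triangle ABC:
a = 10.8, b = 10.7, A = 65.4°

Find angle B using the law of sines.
sin(B)/b = sin(A)/a
sin(B) = b·sin(A)/a = 10.7·sin(65.4°)/10.8 = 0.900817
B = arcsin(0.900817) = 64.27°  (b ≤ a, so B ≤ A and the acute solution is unique)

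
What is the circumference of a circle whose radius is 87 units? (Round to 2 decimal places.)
Circumference = 2 * pi * r
Circumference = 2 * pi * 87
Circumference = 546.64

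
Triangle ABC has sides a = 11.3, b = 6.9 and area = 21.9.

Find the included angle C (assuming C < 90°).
Area = ½ab·sin(C)  →  sin(C) = 2·Area/(ab)
sin(C) = 2·21.9/(11.3·6.9) = 0.561755
C = arcsin(0.561755) = 34.18°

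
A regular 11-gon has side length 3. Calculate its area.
For a regular 11-gon with side length s = 3:
Apothem a = s / (2*tan(pi/11)) = 3 / (2*tan(pi/11)) ≈ 5.1085
Perimeter P = 11 * 3 = 33
Area = (1/2) * P * a = (1/2) * 33 * 5.1085 = 84.29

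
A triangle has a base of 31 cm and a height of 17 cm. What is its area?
Area = (1/2) * base * height
Area = (1/2) * 31 * 17
Area = 263.50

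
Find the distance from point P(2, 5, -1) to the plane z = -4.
d = |0(2) + 0(5) + 1(-1) - (-4)| / √(0² + 0² + 1²) = 3/√1 = 3.0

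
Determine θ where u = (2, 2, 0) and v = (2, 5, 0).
u·v = 14, |u|² = 8, |v|² = 29
cos θ = 14/√232 ≈ 0.9191
θ ≈ 23.2°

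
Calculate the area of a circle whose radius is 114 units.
Area = pi * r²
Area = pi * 114²
Area = pi * 12996
Area = 40828.14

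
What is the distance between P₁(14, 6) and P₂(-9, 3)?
Using the distance formula: d = sqrt((x₂-x₁)² + (y₂-y₁)²)
dx = (-9) - 14 = -23
dy = 3 - 6 = -3
d = sqrt((-23)² + (-3)²) = sqrt(529 + 9) = sqrt(538) = 23.19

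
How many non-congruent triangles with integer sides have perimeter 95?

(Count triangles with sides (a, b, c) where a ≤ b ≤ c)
With a ≤ b ≤ c and a + b + c = 95, the triangle inequality a + b > c gives c < 95/2, so c ≤ 47.
Iterate a from 1 to ⌊p/3⌋ = 31; for each a, b ranges from a to ⌊(p−a)/2⌋ with c = p − a − b, keeping only c ≥ b.
Triples: (1, 47, 47), (2, 46, 47), (3, 45, 47), …
Count = 200 triangles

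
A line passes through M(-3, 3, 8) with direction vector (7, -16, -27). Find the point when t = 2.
P(2) = (-3 + 7(2), 3 + (-16)(2), 8 + (-27)(2)) = (11, -29, -46)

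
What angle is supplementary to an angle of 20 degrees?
Supplementary angles sum to 180 degrees.
Other angle = 180 - 20
Other angle = 160 degrees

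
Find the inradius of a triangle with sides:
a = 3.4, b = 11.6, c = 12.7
s = (a+b+c)/2 = (3.4+11.6+12.7)/2 = 13.85
Area = √(s(s-a)(s-b)(s-c)) = √(13.85·10.45·2.25·1.15) = 19.3519
r = Area/s = 19.3519/13.85 = 1.397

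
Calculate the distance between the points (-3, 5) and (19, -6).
Using the distance formula: d = sqrt((x₂-x₁)² + (y₂-y₁)²)
dx = 19 - (-3) = 22
dy = (-6) - 5 = -11
d = sqrt(22² + (-11)²) = sqrt(484 + 121) = sqrt(605) = 24.60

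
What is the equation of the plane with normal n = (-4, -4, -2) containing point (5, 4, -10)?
d = n·P = (-4)(5) + (-4)(4) + (-2)(-10) = -16
Plane: -4x - 4y - 2z = -16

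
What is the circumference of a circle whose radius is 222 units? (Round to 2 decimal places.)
Circumference = 2 * pi * r
Circumference = 2 * pi * 222
Circumference = 1394.87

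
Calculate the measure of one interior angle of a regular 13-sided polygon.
Interior angle of a regular n-gon = (n-2)*180/n
Interior angle = (13-2)*180/13
Interior angle = 11*180/13
Interior angle = 1980/13
Interior angle = 152.31 degrees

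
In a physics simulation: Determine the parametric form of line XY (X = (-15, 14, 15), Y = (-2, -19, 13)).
Direction vector d = Y - X = (13, -33, -2)
x = -15 + 13t, y = 14 - 33t, z = 15 - 2t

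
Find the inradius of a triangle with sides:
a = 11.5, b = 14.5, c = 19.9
s = (a+b+c)/2 = (11.5+14.5+19.9)/2 = 22.95
Area = √(s(s-a)(s-b)(s-c)) = √(22.95·11.45·8.45·3.05) = 82.2948
r = Area/s = 82.2948/22.95 = 3.586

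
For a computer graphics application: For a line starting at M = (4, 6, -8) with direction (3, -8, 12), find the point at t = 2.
P(2) = (4 + 3(2), 6 + (-8)(2), -8 + 12(2)) = (10, -10, 16)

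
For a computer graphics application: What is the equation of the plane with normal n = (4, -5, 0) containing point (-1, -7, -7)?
d = n·P = (4)(-1) + (-5)(-7) + (0)(-7) = 31
Plane: 4x - 5y = 31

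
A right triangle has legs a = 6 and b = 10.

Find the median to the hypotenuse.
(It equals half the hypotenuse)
Hypotenuse c = √(6² + 10²) = √136 = 11.6619
Median to hypotenuse = c/2 = 5.831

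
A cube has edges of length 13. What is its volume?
Volume = s³
Volume = 13³
Volume = 2197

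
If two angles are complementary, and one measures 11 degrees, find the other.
Complementary angles sum to 90 degrees.
Other angle = 90 - 11
Other angle = 79 degrees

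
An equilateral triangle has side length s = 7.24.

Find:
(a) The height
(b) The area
(a) Height h = s·√3/2 = 7.24·√3/2 = 6.27
(b) Area = (√3/4)·s² = (√3/4)·7.24² = (√3/4)·52.4176 = 22.7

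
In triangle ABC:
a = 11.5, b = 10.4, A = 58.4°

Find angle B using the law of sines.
sin(B)/b = sin(A)/a
sin(B) = b·sin(A)/a = 10.4·sin(58.4°)/11.5 = 0.770257
B = arcsin(0.770257) = 50.38°  (b ≤ a, so B ≤ A and the acute solution is unique)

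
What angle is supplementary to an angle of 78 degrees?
Supplementary angles sum to 180 degrees.
Other angle = 180 - 78
Other angle = 102 degrees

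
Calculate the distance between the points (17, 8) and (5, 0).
Using the distance formula: d = sqrt((x₂-x₁)² + (y₂-y₁)²)
dx = 5 - 17 = -12
dy = 0 - 8 = -8
d = sqrt((-12)² + (-8)²) = sqrt(144 + 64) = sqrt(208) = 14.42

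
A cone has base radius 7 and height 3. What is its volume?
Volume = (1/3) * pi * r² * h
Volume = (1/3) * pi * 7² * 3
Volume = (1/3) * pi * 49 * 3
Volume = (1/3) * pi * 147
Volume = 153.94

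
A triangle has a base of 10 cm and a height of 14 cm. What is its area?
Area = (1/2) * base * height
Area = (1/2) * 10 * 14
Area = 70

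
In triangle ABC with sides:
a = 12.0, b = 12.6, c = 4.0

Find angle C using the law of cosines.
cos(C) = (a² + b² - c²)/(2ab)
cos(C) = (12.0² + 12.6² - 4.0²)/(2·12.0·12.6) = 286.76/302.4 = 0.948280
C = arccos(0.948280) = 18.51°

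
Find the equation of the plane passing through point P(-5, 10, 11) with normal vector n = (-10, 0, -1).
d = n·P = (-10)(-5) + (0)(10) + (-1)(11) = 39
Plane: -10x - z = 39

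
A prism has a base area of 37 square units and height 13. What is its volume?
Volume = base area * height
Volume = 37 * 13
Volume = 481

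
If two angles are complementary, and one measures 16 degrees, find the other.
Complementary angles sum to 90 degrees.
Other angle = 90 - 16
Other angle = 74 degrees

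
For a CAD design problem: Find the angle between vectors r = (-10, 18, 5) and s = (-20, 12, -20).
r·s = 316, |r|² = 449, |s|² = 944
cos θ = 316/√423856 ≈ 0.4854
θ ≈ 60.96°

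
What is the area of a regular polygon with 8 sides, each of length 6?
For a regular 8-gon with side length s = 6:
Apothem a = s / (2*tan(pi/8)) = 6 / (2*tan(pi/8)) ≈ 7.2426
Perimeter P = 8 * 6 = 48
Area = (1/2) * P * a = (1/2) * 48 * 7.2426 = 173.82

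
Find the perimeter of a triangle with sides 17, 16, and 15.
Perimeter = sum of all sides
Perimeter = 17 + 16 + 15
Perimeter = 48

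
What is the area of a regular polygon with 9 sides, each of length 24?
For a regular 9-gon with side length s = 24:
Apothem a = s / (2*tan(pi/9)) = 24 / (2*tan(pi/9)) ≈ 32.9697
Perimeter P = 9 * 24 = 216
Area = (1/2) * P * a = (1/2) * 216 * 32.9697 = 3560.73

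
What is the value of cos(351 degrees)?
cos(351 degrees) = 0.9877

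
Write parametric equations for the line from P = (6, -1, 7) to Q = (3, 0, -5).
Direction vector d = Q - P = (-3, 1, -12)
x = 6 - 3t, y = -1 + t, z = 7 - 12t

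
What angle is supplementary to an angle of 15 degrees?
Supplementary angles sum to 180 degrees.
Other angle = 180 - 15
Other angle = 165 degrees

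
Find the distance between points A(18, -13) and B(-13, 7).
Using the distance formula: d = sqrt((x₂-x₁)² + (y₂-y₁)²)
dx = (-13) - 18 = -31
dy = 7 - (-13) = 20
d = sqrt((-31)² + 20²) = sqrt(961 + 400) = sqrt(1361) = 36.89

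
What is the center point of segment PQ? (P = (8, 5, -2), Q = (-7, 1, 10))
Midpoint = ((8-7)/2, (5+1)/2, (-2+10)/2) = (0.5, 3, 4)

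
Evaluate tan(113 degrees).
tan(113 degrees) = -2.3559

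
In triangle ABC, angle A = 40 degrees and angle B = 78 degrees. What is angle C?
Sum of angles in a triangle = 180 degrees
Third angle = 180 - 40 - 78
Third angle = 62 degrees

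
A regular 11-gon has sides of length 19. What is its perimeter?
Perimeter = number of sides * side length
Perimeter = 11 * 19
Perimeter = 209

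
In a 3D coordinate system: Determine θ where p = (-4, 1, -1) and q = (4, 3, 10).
p·q = -23, |p|² = 18, |q|² = 125
cos θ = -23/√2250 ≈ -0.4849
θ ≈ 119.0°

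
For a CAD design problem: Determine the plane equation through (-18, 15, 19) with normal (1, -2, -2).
d = n·P = (1)(-18) + (-2)(15) + (-2)(19) = -86
Plane: x - 2y - 2z = -86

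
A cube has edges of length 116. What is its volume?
Volume = s³
Volume = 116³
Volume = 1560896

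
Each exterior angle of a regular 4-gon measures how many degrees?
Exterior angle of a regular n-gon = 360/n
Exterior angle = 360/4
Exterior angle = 90 degrees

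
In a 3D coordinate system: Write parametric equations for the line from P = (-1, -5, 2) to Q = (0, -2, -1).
Direction vector d = Q - P = (1, 3, -3)
x = -1 + t, y = -5 + 3t, z = 2 - 3t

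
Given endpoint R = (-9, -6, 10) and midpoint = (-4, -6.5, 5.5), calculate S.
S = (2×(-4) - (-9), 2×(-6.5) - (-6), 2×5.5 - 10) = (1, -7, 1)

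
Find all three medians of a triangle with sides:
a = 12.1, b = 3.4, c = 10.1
Using m_x = ½√(2y² + 2z² - x²):
m_a = ½√(2·3.4² + 2·10.1² - 12.1²) = ½√80.73 = 4.492
m_b = ½√(2·12.1² + 2·10.1² - 3.4²) = ½√485.28 = 11.01
m_c = ½√(2·12.1² + 2·3.4² - 10.1²) = ½√213.93 = 7.313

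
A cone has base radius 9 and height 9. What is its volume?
Volume = (1/3) * pi * r² * h
Volume = (1/3) * pi * 9² * 9
Volume = (1/3) * pi * 81 * 9
Volume = (1/3) * pi * 729
Volume = 763.41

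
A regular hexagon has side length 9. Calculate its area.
For a regular 6-gon with side length s = 9:
Apothem a = s / (2*tan(pi/6)) = 9 / (2*tan(pi/6)) ≈ 7.7942
Perimeter P = 6 * 9 = 54
Area = (1/2) * P * a = (1/2) * 54 * 7.7942 = 210.44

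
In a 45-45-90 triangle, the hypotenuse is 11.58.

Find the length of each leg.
In a 45-45-90 triangle, hypotenuse = leg·√2  →  leg = hypotenuse/√2
leg = 11.58/√2 = 8.188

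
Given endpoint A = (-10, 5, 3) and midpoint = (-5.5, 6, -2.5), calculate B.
B = (2×(-5.5) - (-10), 2×6 - 5, 2×(-2.5) - 3) = (-1, 7, -8)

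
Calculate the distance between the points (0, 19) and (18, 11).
Using the distance formula: d = sqrt((x₂-x₁)² + (y₂-y₁)²)
dx = 18 - 0 = 18
dy = 11 - 19 = -8
d = sqrt(18² + (-8)²) = sqrt(324 + 64) = sqrt(388) = 19.70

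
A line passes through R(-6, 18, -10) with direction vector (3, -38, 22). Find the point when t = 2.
P(2) = (-6 + 3(2), 18 + (-38)(2), -10 + 22(2)) = (0, -58, 34)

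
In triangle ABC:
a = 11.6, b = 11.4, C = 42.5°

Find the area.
Using A = ½ab·sin(C):
A = ½·11.6·11.4·sin(42.5°) = ½·132.24·0.675590 = 44.67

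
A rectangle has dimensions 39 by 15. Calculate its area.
Area = length * width
Area = 39 * 15
Area = 585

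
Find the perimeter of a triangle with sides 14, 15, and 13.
Perimeter = sum of all sides
Perimeter = 14 + 15 + 13
Perimeter = 42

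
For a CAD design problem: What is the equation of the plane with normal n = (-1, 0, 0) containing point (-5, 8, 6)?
d = n·P = (-1)(-5) + (0)(8) + (0)(6) = 5
Plane: -x = 5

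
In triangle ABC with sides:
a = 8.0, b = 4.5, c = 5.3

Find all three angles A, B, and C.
By the law of cosines:
cos(A) = (b² + c² - a²)/(2bc) = -0.328302  →  A = 109.2°
cos(B) = (a² + c² - b²)/(2ac) = 0.847170  →  B = 32.09°
cos(C) = (a² + b² - c²)/(2ab) = 0.780000  →  C = 38.74°
Check: A + B + C = 180.0° ✓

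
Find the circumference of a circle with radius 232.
Circumference = 2 * pi * r
Circumference = 2 * pi * 232
Circumference = 1457.70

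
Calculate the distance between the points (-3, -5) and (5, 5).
Using the distance formula: d = sqrt((x₂-x₁)² + (y₂-y₁)²)
dx = 5 - (-3) = 8
dy = 5 - (-5) = 10
d = sqrt(8² + 10²) = sqrt(64 + 100) = sqrt(164) = 12.81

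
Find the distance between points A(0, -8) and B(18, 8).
Using the distance formula: d = sqrt((x₂-x₁)² + (y₂-y₁)²)
dx = 18 - 0 = 18
dy = 8 - (-8) = 16
d = sqrt(18² + 16²) = sqrt(324 + 256) = sqrt(580) = 24.08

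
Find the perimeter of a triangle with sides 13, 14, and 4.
Perimeter = sum of all sides
Perimeter = 13 + 14 + 4
Perimeter = 31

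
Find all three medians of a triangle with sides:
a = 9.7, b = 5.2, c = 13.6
Using m_x = ½√(2y² + 2z² - x²):
m_a = ½√(2·5.2² + 2·13.6² - 9.7²) = ½√329.91 = 9.082
m_b = ½√(2·9.7² + 2·13.6² - 5.2²) = ½√531.06 = 11.52
m_c = ½√(2·9.7² + 2·5.2² - 13.6²) = ½√57.3 = 3.785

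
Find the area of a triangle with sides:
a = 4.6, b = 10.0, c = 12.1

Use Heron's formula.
s = (a+b+c)/2 = (4.6+10.0+12.1)/2 = 13.35
A = √(s(s-a)(s-b)(s-c)) = √(13.35·8.75·3.35·1.25)
A = √489.152 = 22.12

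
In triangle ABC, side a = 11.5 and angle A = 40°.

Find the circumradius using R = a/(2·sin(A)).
R = a/(2·sin(A)) = 11.5/(2·sin(40°))
R = 11.5/(2·0.642788) = 11.5/1.285575 = 8.945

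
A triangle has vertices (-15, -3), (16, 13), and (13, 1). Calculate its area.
Using the coordinate formula: Area = (1/2)|x₁(y₂-y₃) + x₂(y₃-y₁) + x₃(y₁-y₂)|
Area = (1/2)|(-15)(13-1) + 16(1-(-3)) + 13((-3)-13)|
Area = (1/2)|(-15)*12 + 16*4 + 13*(-16)|
Area = (1/2)|(-180) + 64 + (-208)|
Area = (1/2)*324 = 162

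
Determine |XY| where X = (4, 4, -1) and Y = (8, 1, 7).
d = √[(4)² + (-3)² + (8)²] = √89 = 9.434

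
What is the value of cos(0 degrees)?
cos(0 degrees) = 1
Decimal approximation: 1.0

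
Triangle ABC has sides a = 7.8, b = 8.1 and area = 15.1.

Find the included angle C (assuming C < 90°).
Area = ½ab·sin(C)  →  sin(C) = 2·Area/(ab)
sin(C) = 2·15.1/(7.8·8.1) = 0.477999
C = arcsin(0.477999) = 28.55°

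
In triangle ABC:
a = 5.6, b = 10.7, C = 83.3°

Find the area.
Using A = ½ab·sin(C):
A = ½·5.6·10.7·sin(83.3°) = ½·59.92·0.993171 = 29.76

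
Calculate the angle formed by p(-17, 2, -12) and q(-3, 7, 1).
p·q = 53, |p|² = 437, |q|² = 59
cos θ = 53/√25783 ≈ 0.3301
θ ≈ 70.73°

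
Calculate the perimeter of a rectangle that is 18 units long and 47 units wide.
Perimeter = 2 * (length + width)
Perimeter = 2 * (18 + 47)
Perimeter = 2 * 65
Perimeter = 130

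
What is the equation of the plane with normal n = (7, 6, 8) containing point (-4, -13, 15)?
d = n·P = (7)(-4) + (6)(-13) + (8)(15) = 14
Plane: 7x + 6y + 8z = 14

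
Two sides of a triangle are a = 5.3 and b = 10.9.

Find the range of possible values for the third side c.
By the triangle inequality: |a - b| < c < a + b
|5.3 - 10.9| < c < 5.3 + 10.9
5.6 < c < 16.2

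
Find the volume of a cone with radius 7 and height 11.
Volume = (1/3) * pi * r² * h
Volume = (1/3) * pi * 7² * 11
Volume = (1/3) * pi * 49 * 11
Volume = (1/3) * pi * 539
Volume = 564.44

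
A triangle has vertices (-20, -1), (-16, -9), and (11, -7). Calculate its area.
Using the coordinate formula: Area = (1/2)|x₁(y₂-y₃) + x₂(y₃-y₁) + x₃(y₁-y₂)|
Area = (1/2)|(-20)((-9)-(-7)) + (-16)((-7)-(-1)) + 11((-1)-(-9))|
Area = (1/2)|(-20)*(-2) + (-16)*(-6) + 11*8|
Area = (1/2)|40 + 96 + 88|
Area = (1/2)*224 = 112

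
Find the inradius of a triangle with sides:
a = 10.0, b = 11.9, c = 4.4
s = (a+b+c)/2 = (10.0+11.9+4.4)/2 = 13.15
Area = √(s(s-a)(s-b)(s-c)) = √(13.15·3.15·1.25·8.75) = 21.2852
r = Area/s = 21.2852/13.15 = 1.619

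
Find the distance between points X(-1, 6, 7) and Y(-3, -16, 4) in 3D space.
d = √[(-2)² + (-22)² + (-3)²] = √497 = 22.29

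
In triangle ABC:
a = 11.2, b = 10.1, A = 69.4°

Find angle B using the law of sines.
sin(B)/b = sin(A)/a
sin(B) = b·sin(A)/a = 10.1·sin(69.4°)/11.2 = 0.844125
B = arcsin(0.844125) = 57.58°  (b ≤ a, so B ≤ A and the acute solution is unique)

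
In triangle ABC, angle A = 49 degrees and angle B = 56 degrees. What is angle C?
Sum of angles in a triangle = 180 degrees
Third angle = 180 - 49 - 56
Third angle = 75 degrees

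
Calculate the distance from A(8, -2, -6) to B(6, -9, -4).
d = √[(-2)² + (-7)² + (2)²] = √57 = 7.55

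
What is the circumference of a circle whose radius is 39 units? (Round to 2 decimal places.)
Circumference = 2 * pi * r
Circumference = 2 * pi * 39
Circumference = 245.04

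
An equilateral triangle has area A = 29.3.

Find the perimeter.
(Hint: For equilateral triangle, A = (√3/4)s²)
A = (√3/4)s²  →  s² = 4A/√3 = 4·29.3/√3 = 67.6655
s = 8.2259
Perimeter = 3s = 24.68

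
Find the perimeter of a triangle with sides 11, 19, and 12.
Perimeter = sum of all sides
Perimeter = 11 + 19 + 12
Perimeter = 42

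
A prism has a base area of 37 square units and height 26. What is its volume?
Volume = base area * height
Volume = 37 * 26
Volume = 962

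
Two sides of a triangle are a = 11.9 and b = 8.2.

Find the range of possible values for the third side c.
By the triangle inequality: |a - b| < c < a + b
|11.9 - 8.2| < c < 11.9 + 8.2
3.7 < c < 20.1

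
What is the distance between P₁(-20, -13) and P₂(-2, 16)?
Using the distance formula: d = sqrt((x₂-x₁)² + (y₂-y₁)²)
dx = (-2) - (-20) = 18
dy = 16 - (-13) = 29
d = sqrt(18² + 29²) = sqrt(324 + 841) = sqrt(1165) = 34.13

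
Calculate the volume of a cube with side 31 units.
Volume = s³
Volume = 31³
Volume = 29791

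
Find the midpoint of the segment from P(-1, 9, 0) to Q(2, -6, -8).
Midpoint = ((-1+2)/2, (9-6)/2, (0-8)/2) = (0.5, 1.5, -4)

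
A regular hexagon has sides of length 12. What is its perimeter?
Perimeter = number of sides * side length
Perimeter = 6 * 12
Perimeter = 72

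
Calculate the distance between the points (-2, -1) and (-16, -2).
Using the distance formula: d = sqrt((x₂-x₁)² + (y₂-y₁)²)
dx = (-16) - (-2) = -14
dy = (-2) - (-1) = -1
d = sqrt((-14)² + (-1)²) = sqrt(196 + 1) = sqrt(197) = 14.04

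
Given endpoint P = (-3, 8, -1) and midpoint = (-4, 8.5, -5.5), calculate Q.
Q = (2×(-4) - (-3), 2×8.5 - 8, 2×(-5.5) - (-1)) = (-5, 9, -10)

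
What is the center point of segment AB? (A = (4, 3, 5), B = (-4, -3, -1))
Midpoint = ((4-4)/2, (3-3)/2, (5-1)/2) = (0, 0, 2)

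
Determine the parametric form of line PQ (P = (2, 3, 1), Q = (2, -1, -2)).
Direction vector d = Q - P = (0, -4, -3)
x = 2, y = 3 - 4t, z = 1 - 3t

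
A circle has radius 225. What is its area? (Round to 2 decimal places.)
Area = pi * r²
Area = pi * 225²
Area = pi * 50625
Area = 159043.13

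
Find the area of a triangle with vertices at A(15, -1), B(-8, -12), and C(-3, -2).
Using the coordinate formula: Area = (1/2)|x₁(y₂-y₃) + x₂(y₃-y₁) + x₃(y₁-y₂)|
Area = (1/2)|15((-12)-(-2)) + (-8)((-2)-(-1)) + (-3)((-1)-(-12))|
Area = (1/2)|15*(-10) + (-8)*(-1) + (-3)*11|
Area = (1/2)|(-150) + 8 + (-33)|
Area = (1/2)*175 = 87.50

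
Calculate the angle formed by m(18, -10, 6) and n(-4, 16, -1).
m·n = -238, |m|² = 460, |n|² = 273
cos θ = -238/√125580 ≈ -0.6716
θ ≈ 132.2°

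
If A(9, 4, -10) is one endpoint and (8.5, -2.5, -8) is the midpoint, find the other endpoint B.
B = (2×8.5 - 9, 2×(-2.5) - 4, 2×(-8) - (-10)) = (8, -9, -6)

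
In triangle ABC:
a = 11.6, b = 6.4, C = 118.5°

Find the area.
Using A = ½ab·sin(C):
A = ½·11.6·6.4·sin(118.5°) = ½·74.24·0.878817 = 32.62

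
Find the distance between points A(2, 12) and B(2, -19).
Using the distance formula: d = sqrt((x₂-x₁)² + (y₂-y₁)²)
dx = 2 - 2 = 0
dy = (-19) - 12 = -31
d = sqrt(0² + (-31)²) = sqrt(0 + 961) = sqrt(961) = 31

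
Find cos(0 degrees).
cos(0 degrees) = 1
Decimal approximation: 1.0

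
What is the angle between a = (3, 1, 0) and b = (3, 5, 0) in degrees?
a·b = 14, |a|² = 10, |b|² = 34
cos θ = 14/√340 ≈ 0.7593
θ ≈ 40.6°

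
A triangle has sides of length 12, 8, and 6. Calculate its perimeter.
Perimeter = sum of all sides
Perimeter = 12 + 8 + 6
Perimeter = 26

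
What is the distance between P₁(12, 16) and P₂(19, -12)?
Using the distance formula: d = sqrt((x₂-x₁)² + (y₂-y₁)²)
dx = 19 - 12 = 7
dy = (-12) - 16 = -28
d = sqrt(7² + (-28)²) = sqrt(49 + 784) = sqrt(833) = 28.86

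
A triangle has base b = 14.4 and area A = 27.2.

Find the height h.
A = ½bh  →  h = 2A/b
h = 2·27.2/14.4 = 3.778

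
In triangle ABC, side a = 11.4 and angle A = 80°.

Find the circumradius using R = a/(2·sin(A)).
R = a/(2·sin(A)) = 11.4/(2·sin(80°))
R = 11.4/(2·0.984808) = 11.4/1.969616 = 5.788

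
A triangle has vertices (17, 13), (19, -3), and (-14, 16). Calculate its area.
Using the coordinate formula: Area = (1/2)|x₁(y₂-y₃) + x₂(y₃-y₁) + x₃(y₁-y₂)|
Area = (1/2)|17((-3)-16) + 19(16-13) + (-14)(13-(-3))|
Area = (1/2)|17*(-19) + 19*3 + (-14)*16|
Area = (1/2)|(-323) + 57 + (-224)|
Area = (1/2)*490 = 245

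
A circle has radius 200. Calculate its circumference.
Circumference = 2 * pi * r
Circumference = 2 * pi * 200
Circumference = 1256.64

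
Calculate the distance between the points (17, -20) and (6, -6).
Using the distance formula: d = sqrt((x₂-x₁)² + (y₂-y₁)²)
dx = 6 - 17 = -11
dy = (-6) - (-20) = 14
d = sqrt((-11)² + 14²) = sqrt(121 + 196) = sqrt(317) = 17.80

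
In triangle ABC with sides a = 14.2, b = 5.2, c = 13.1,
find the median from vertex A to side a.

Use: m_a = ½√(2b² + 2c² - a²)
m_a = ½√(2·5.2² + 2·13.1² - 14.2²)
m_a = ½√(54.08 + 343.22 - 201.64) = ½√195.66 = 6.994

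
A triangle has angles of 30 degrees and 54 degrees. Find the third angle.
Sum of angles in a triangle = 180 degrees
Third angle = 180 - 30 - 54
Third angle = 96 degrees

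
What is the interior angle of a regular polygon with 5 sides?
Interior angle of a regular n-gon = (n-2)*180/n
Interior angle = (5-2)*180/5
Interior angle = 3*180/5
Interior angle = 540/5
Interior angle = 108 degrees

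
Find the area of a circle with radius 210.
Area = pi * r²
Area = pi * 210²
Area = pi * 44100
Area = 138544.24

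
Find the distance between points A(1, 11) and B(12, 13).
Using the distance formula: d = sqrt((x₂-x₁)² + (y₂-y₁)²)
dx = 12 - 1 = 11
dy = 13 - 11 = 2
d = sqrt(11² + 2²) = sqrt(121 + 4) = sqrt(125) = 11.18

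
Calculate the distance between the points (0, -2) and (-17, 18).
Using the distance formula: d = sqrt((x₂-x₁)² + (y₂-y₁)²)
dx = (-17) - 0 = -17
dy = 18 - (-2) = 20
d = sqrt((-17)² + 20²) = sqrt(289 + 400) = sqrt(689) = 26.25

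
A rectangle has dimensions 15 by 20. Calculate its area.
Area = length * width
Area = 15 * 20
Area = 300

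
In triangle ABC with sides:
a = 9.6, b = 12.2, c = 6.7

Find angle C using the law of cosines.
cos(C) = (a² + b² - c²)/(2ab)
cos(C) = (9.6² + 12.2² - 6.7²)/(2·9.6·12.2) = 196.11/234.24 = 0.837218
C = arccos(0.837218) = 33.15°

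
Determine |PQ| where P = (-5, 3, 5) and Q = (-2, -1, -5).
d = √[(3)² + (-4)² + (-10)²] = √125 = 11.18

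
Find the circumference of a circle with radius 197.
Circumference = 2 * pi * r
Circumference = 2 * pi * 197
Circumference = 1237.79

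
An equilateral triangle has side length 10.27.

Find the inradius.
For an equilateral triangle, r = s/(2√3) where s is the side.
r = 10.27/(2√3) = 10.27/3.464102 = 2.965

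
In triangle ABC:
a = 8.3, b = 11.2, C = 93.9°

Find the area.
Using A = ½ab·sin(C):
A = ½·8.3·11.2·sin(93.9°) = ½·92.96·0.997684 = 46.37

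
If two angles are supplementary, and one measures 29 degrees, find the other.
Supplementary angles sum to 180 degrees.
Other angle = 180 - 29
Other angle = 151 degrees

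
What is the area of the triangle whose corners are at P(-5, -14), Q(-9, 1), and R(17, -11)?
Using the coordinate formula: Area = (1/2)|x₁(y₂-y₃) + x₂(y₃-y₁) + x₃(y₁-y₂)|
Area = (1/2)|(-5)(1-(-11)) + (-9)((-11)-(-14)) + 17((-14)-1)|
Area = (1/2)|(-5)*12 + (-9)*3 + 17*(-15)|
Area = (1/2)|(-60) + (-27) + (-255)|
Area = (1/2)*342 = 171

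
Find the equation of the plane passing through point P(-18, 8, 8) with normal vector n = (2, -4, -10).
d = n·P = (2)(-18) + (-4)(8) + (-10)(8) = -148
Plane: 2x - 4y - 10z = -148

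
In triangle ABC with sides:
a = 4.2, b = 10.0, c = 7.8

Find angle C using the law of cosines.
cos(C) = (a² + b² - c²)/(2ab)
cos(C) = (4.2² + 10.0² - 7.8²)/(2·4.2·10.0) = 56.8/84 = 0.676190
C = arccos(0.676190) = 47.45°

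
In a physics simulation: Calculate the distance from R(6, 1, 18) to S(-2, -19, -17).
d = √[(-8)² + (-20)² + (-35)²] = √1689 = 41.1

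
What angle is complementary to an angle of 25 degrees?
Complementary angles sum to 90 degrees.
Other angle = 90 - 25
Other angle = 65 degrees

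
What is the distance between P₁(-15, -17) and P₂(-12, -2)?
Using the distance formula: d = sqrt((x₂-x₁)² + (y₂-y₁)²)
dx = (-12) - (-15) = 3
dy = (-2) - (-17) = 15
d = sqrt(3² + 15²) = sqrt(9 + 225) = sqrt(234) = 15.30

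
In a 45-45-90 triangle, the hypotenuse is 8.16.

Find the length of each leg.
In a 45-45-90 triangle, hypotenuse = leg·√2  →  leg = hypotenuse/√2
leg = 8.16/√2 = 5.77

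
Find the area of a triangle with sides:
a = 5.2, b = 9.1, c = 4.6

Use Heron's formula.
s = (a+b+c)/2 = (5.2+9.1+4.6)/2 = 9.45
A = √(s(s-a)(s-b)(s-c)) = √(9.45·4.25·0.35·4.85)
A = √68.1758 = 8.257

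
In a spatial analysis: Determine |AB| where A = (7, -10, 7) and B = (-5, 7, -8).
d = √[(-12)² + (17)² + (-15)²] = √658 = 25.65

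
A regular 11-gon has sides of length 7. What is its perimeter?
Perimeter = number of sides * side length
Perimeter = 11 * 7
Perimeter = 77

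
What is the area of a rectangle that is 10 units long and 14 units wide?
Area = length * width
Area = 10 * 14
Area = 140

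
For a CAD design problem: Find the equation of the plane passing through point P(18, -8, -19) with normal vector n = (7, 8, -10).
d = n·P = (7)(18) + (8)(-8) + (-10)(-19) = 252
Plane: 7x + 8y - 10z = 252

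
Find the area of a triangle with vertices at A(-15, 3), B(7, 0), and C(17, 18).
Using the coordinate formula: Area = (1/2)|x₁(y₂-y₃) + x₂(y₃-y₁) + x₃(y₁-y₂)|
Area = (1/2)|(-15)(0-18) + 7(18-3) + 17(3-0)|
Area = (1/2)|(-15)*(-18) + 7*15 + 17*3|
Area = (1/2)|270 + 105 + 51|
Area = (1/2)*426 = 213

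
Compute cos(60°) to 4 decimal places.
cos(60 degrees) = 1/2
Decimal approximation: 0.5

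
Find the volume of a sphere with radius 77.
Volume = (4/3) * pi * r³
Volume = (4/3) * pi * 77³
Volume = (4/3) * pi * 456533
Volume = 1912320.96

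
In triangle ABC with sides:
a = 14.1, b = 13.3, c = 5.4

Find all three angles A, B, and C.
By the law of cosines:
cos(A) = (b² + c² - a²)/(2bc) = 0.050404  →  A = 87.11°
cos(B) = (a² + c² - b²)/(2ac) = 0.335435  →  B = 70.4°
cos(C) = (a² + b² - c²)/(2ab) = 0.923959  →  C = 22.49°
Check: A + B + C = 180.0° ✓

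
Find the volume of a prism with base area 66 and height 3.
Volume = base area * height
Volume = 66 * 3
Volume = 198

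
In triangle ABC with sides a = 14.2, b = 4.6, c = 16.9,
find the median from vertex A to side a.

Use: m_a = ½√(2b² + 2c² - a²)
m_a = ½√(2·4.6² + 2·16.9² - 14.2²)
m_a = ½√(42.32 + 571.22 - 201.64) = ½√411.9 = 10.15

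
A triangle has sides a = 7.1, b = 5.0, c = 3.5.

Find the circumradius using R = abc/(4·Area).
s = (a+b+c)/2 = 7.8
Area = √(s(s-a)(s-b)(s-c)) = √(7.8·0.7·2.8·4.3) = 8.10792
R = abc/(4·Area) = (7.1·5.0·3.5)/(4·8.10792) = 124.25/32.43168 = 3.831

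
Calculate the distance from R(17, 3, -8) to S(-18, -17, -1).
d = √[(-35)² + (-20)² + (7)²] = √1674 = 40.91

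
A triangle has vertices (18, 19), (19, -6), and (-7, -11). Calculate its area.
Using the coordinate formula: Area = (1/2)|x₁(y₂-y₃) + x₂(y₃-y₁) + x₃(y₁-y₂)|
Area = (1/2)|18((-6)-(-11)) + 19((-11)-19) + (-7)(19-(-6))|
Area = (1/2)|18*5 + 19*(-30) + (-7)*25|
Area = (1/2)|90 + (-570) + (-175)|
Area = (1/2)*655 = 327.50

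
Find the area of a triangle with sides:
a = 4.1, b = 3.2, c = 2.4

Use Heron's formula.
s = (a+b+c)/2 = (4.1+3.2+2.4)/2 = 4.85
A = √(s(s-a)(s-b)(s-c)) = √(4.85·0.75·1.65·2.45)
A = √14.7046 = 3.835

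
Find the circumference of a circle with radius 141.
Circumference = 2 * pi * r
Circumference = 2 * pi * 141
Circumference = 885.93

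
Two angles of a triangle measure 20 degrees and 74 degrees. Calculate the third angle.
Sum of angles in a triangle = 180 degrees
Third angle = 180 - 20 - 74
Third angle = 86 degrees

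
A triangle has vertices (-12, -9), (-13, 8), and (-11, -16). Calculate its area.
Using the coordinate formula: Area = (1/2)|x₁(y₂-y₃) + x₂(y₃-y₁) + x₃(y₁-y₂)|
Area = (1/2)|(-12)(8-(-16)) + (-13)((-16)-(-9)) + (-11)((-9)-8)|
Area = (1/2)|(-12)*24 + (-13)*(-7) + (-11)*(-17)|
Area = (1/2)|(-288) + 91 + 187|
Area = (1/2)*10 = 5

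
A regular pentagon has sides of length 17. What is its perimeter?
Perimeter = number of sides * side length
Perimeter = 5 * 17
Perimeter = 85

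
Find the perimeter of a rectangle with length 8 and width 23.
Perimeter = 2 * (length + width)
Perimeter = 2 * (8 + 23)
Perimeter = 2 * 31
Perimeter = 62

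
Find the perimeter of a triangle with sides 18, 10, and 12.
Perimeter = sum of all sides
Perimeter = 18 + 10 + 12
Perimeter = 40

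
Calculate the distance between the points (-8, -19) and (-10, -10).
Using the distance formula: d = sqrt((x₂-x₁)² + (y₂-y₁)²)
dx = (-10) - (-8) = -2
dy = (-10) - (-19) = 9
d = sqrt((-2)² + 9²) = sqrt(4 + 81) = sqrt(85) = 9.22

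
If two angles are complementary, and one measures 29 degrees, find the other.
Complementary angles sum to 90 degrees.
Other angle = 90 - 29
Other angle = 61 degrees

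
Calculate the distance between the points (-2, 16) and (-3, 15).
Using the distance formula: d = sqrt((x₂-x₁)² + (y₂-y₁)²)
dx = (-3) - (-2) = -1
dy = 15 - 16 = -1
d = sqrt((-1)² + (-1)²) = sqrt(1 + 1) = sqrt(2) = 1.41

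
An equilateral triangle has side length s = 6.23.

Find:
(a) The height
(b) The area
(a) Height h = s·√3/2 = 6.23·√3/2 = 5.395
(b) Area = (√3/4)·s² = (√3/4)·6.23² = (√3/4)·38.8129 = 16.81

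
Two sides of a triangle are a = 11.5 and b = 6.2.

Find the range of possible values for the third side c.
By the triangle inequality: |a - b| < c < a + b
|11.5 - 6.2| < c < 11.5 + 6.2
5.3 < c < 17.7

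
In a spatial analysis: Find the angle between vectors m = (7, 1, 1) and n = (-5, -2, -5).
m·n = -42, |m|² = 51, |n|² = 54
cos θ = -42/√2754 ≈ -0.8003
θ ≈ 143.2°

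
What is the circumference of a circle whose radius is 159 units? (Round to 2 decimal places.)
Circumference = 2 * pi * r
Circumference = 2 * pi * 159
Circumference = 999.03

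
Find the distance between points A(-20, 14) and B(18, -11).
Using the distance formula: d = sqrt((x₂-x₁)² + (y₂-y₁)²)
dx = 18 - (-20) = 38
dy = (-11) - 14 = -25
d = sqrt(38² + (-25)²) = sqrt(1444 + 625) = sqrt(2069) = 45.49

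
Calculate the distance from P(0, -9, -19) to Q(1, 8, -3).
d = √[(1)² + (17)² + (16)²] = √546 = 23.37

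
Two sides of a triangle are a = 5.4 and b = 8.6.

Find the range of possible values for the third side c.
By the triangle inequality: |a - b| < c < a + b
|5.4 - 8.6| < c < 5.4 + 8.6
3.2 < c < 14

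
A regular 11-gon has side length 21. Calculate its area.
For a regular 11-gon with side length s = 21:
Apothem a = s / (2*tan(pi/11)) = 21 / (2*tan(pi/11)) ≈ 35.7597
Perimeter P = 11 * 21 = 231
Area = (1/2) * P * a = (1/2) * 231 * 35.7597 = 4130.25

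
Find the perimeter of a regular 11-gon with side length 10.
Perimeter = number of sides * side length
Perimeter = 11 * 10
Perimeter = 110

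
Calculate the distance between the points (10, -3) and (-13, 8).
Using the distance formula: d = sqrt((x₂-x₁)² + (y₂-y₁)²)
dx = (-13) - 10 = -23
dy = 8 - (-3) = 11
d = sqrt((-23)² + 11²) = sqrt(529 + 121) = sqrt(650) = 25.50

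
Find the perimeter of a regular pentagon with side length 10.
Perimeter = number of sides * side length
Perimeter = 5 * 10
Perimeter = 50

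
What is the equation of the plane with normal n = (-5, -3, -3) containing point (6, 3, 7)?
d = n·P = (-5)(6) + (-3)(3) + (-3)(7) = -60
Plane: -5x - 3y - 3z = -60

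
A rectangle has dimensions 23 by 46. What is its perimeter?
Perimeter = 2 * (length + width)
Perimeter = 2 * (23 + 46)
Perimeter = 2 * 69
Perimeter = 138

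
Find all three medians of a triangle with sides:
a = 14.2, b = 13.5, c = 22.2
Using m_x = ½√(2y² + 2z² - x²):
m_a = ½√(2·13.5² + 2·22.2² - 14.2²) = ½√1148.54 = 16.95
m_b = ½√(2·14.2² + 2·22.2² - 13.5²) = ½√1206.71 = 17.37
m_c = ½√(2·14.2² + 2·13.5² - 22.2²) = ½√274.94 = 8.291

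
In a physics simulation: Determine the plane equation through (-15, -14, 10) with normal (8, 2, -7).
d = n·P = (8)(-15) + (2)(-14) + (-7)(10) = -218
Plane: 8x + 2y - 7z = -218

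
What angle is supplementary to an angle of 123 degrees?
Supplementary angles sum to 180 degrees.
Other angle = 180 - 123
Other angle = 57 degrees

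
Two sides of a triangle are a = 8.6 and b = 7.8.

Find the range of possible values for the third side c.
By the triangle inequality: |a - b| < c < a + b
|8.6 - 7.8| < c < 8.6 + 7.8
0.8 < c < 16.4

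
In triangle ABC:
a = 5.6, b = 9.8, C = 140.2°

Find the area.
Using A = ½ab·sin(C):
A = ½·5.6·9.8·sin(140.2°) = ½·54.88·0.640110 = 17.56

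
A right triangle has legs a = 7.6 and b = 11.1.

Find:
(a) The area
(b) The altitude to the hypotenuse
(a) Area = ½ab = ½·7.6·11.1 = 42.18
(b) Hypotenuse c = √(7.6² + 11.1²) = √180.97 = 13.4525
    Area = ½·c·h_c  →  h_c = 2·Area/c = 2·42.18/13.4525 = 6.271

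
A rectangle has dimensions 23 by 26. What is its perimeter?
Perimeter = 2 * (length + width)
Perimeter = 2 * (23 + 26)
Perimeter = 2 * 49
Perimeter = 98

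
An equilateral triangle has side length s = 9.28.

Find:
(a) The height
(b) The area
(a) Height h = s·√3/2 = 9.28·√3/2 = 8.037
(b) Area = (√3/4)·s² = (√3/4)·9.28² = (√3/4)·86.1184 = 37.29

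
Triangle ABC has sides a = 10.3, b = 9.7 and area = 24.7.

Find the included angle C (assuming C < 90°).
Area = ½ab·sin(C)  →  sin(C) = 2·Area/(ab)
sin(C) = 2·24.7/(10.3·9.7) = 0.494445
C = arcsin(0.494445) = 29.63°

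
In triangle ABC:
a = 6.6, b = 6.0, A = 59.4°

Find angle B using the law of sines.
sin(B)/b = sin(A)/a
sin(B) = b·sin(A)/a = 6.0·sin(59.4°)/6.6 = 0.782493
B = arcsin(0.782493) = 51.49°  (b ≤ a, so B ≤ A and the acute solution is unique)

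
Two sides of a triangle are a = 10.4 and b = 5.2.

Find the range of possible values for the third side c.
By the triangle inequality: |a - b| < c < a + b
|10.4 - 5.2| < c < 10.4 + 5.2
5.2 < c < 15.6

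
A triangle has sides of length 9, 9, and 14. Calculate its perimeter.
Perimeter = sum of all sides
Perimeter = 9 + 9 + 14
Perimeter = 32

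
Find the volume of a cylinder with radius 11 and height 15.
Volume = pi * r² * h
Volume = pi * 11² * 15
Volume = pi * 121 * 15
Volume = pi * 1815
Volume = 5701.99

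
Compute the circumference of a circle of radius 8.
Circumference = 2 * pi * r
Circumference = 2 * pi * 8
Circumference = 50.27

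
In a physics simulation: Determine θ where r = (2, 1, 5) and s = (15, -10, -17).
r·s = -65, |r|² = 30, |s|² = 614
cos θ = -65/√18420 ≈ -0.4789
θ ≈ 118.6°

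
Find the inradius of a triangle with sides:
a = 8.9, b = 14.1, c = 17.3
s = (a+b+c)/2 = (8.9+14.1+17.3)/2 = 20.15
Area = √(s(s-a)(s-b)(s-c)) = √(20.15·11.25·6.05·2.85) = 62.5193
r = Area/s = 62.5193/20.15 = 3.103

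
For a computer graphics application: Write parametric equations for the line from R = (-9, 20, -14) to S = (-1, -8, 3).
Direction vector d = S - R = (8, -28, 17)
x = -9 + 8t, y = 20 - 28t, z = -14 + 17t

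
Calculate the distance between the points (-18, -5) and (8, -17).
Using the distance formula: d = sqrt((x₂-x₁)² + (y₂-y₁)²)
dx = 8 - (-18) = 26
dy = (-17) - (-5) = -12
d = sqrt(26² + (-12)²) = sqrt(676 + 144) = sqrt(820) = 28.64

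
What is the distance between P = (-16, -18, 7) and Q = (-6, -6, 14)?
d = √[(10)² + (12)² + (7)²] = √293 = 17.12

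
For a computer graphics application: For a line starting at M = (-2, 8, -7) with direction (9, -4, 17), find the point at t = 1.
P(1) = (-2 + 9(1), 8 + (-4)(1), -7 + 17(1)) = (7, 4, 10)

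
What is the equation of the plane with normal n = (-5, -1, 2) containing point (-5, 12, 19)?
d = n·P = (-5)(-5) + (-1)(12) + (2)(19) = 51
Plane: -5x - y + 2z = 51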